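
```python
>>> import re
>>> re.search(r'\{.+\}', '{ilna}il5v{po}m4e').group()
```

'{ilna}il5v{po}'

`search` walks the string left to right and returns the first match it finds.
The match spans [0:14] → '{ilna}il5v{po}'.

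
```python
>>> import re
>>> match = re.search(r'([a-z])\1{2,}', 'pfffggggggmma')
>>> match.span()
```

`\1` is not a pattern — it's the concrete string captured by group 1, re-applied verbatim.
The match spans [1:4] → 'fff'.

(1, 4)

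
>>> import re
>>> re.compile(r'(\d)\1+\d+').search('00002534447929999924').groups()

('0',)

`\1` has to match the exact text group 1 already captured.
`re.search` scans for the first position where the pattern succeeds.
The match spans [0:20] → '00002534447929999924'.
Captured: group 1 = '0'.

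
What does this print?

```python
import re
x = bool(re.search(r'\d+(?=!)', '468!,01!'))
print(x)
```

True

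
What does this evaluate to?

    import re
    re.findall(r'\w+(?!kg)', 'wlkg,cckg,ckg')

`(?!…)`/`(?<!…)` only lets a position through if the neighbouring text does NOT match; no characters are consumed.
Scanning left to right: at [0:4] → 'wlkg'; at [5:9] → 'cckg'; at [10:13] → 'ckg'.
No capturing groups, so `findall` returns the 3 full match strings.

['wlkg', 'cckg', 'ckg']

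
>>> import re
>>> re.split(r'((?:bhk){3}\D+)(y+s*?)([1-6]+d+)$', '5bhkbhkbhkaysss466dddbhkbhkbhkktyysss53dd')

['5bhkbhkbhkaysss466ddd', 'bhkbhkbhkkty', 'ysss', '53dd', '']

With a capturing group present, the delimiter's captured portion is kept in the result list.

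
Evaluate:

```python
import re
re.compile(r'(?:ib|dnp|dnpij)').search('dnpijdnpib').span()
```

Branches in `(...|...)` are attempted left-to-right; the first branch that allows the whole pattern to succeed is taken.
The match spans [0:3] → 'dnp'.

(0, 3)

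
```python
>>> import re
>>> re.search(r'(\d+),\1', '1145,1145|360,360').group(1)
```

The backreference `\1` re-matches whatever the first group consumed, character for character.
`re.search` tries every starting position until one works.
The match spans [0:9] → '1145,1145'.
Captured: group 1 = '1145'.

'1145'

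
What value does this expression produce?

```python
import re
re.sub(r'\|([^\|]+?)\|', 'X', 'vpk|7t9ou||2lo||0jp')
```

'vpkXX|0jp'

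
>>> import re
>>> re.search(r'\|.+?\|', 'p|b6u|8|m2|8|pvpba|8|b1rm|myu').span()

The `?` after the quantifier makes it lazy — it takes as little as possible before letting the rest of the pattern try.
The match spans [1:6] → '|b6u|'.

(1, 6)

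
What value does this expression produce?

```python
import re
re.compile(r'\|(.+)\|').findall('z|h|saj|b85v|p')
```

['h|saj|b85v']

Matches: at [1:13] match '|h|saj|b85v|', group 1 = 'h|saj|b85v'.
Because there's exactly one group, `findall` drops the full match and keeps group 1 from the one hit.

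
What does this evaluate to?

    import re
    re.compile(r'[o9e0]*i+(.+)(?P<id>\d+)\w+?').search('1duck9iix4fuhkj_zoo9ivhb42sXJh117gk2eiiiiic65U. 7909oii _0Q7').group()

Pattern: zero or more of one of [o9e0], then one or more of the literal 'i'; then one or more of any character (captured); then one or more of a digit (captured as 'id'); then one or more of a word character (lazy).
A `+?`/`*?`/`{m,n}?` starts at its minimum and grows only as far as needed for what follows to match.
Unlike `match`, `search` isn't anchored — it looks for the pattern anywhere in the string.
The match spans [5:59] → '9iix4fuhkj_zoo9ivhb42sXJh117gk2eiiiiic65U. 7909oii _0Q'.
Captured: group 1 = 'x4fuhkj_zoo9ivhb42sXJh117gk2eiiiiic65U. 7909oii _', group 2 = '0'.

'9iix4fuhkj_zoo9ivhb42sXJh117gk2eiiiiic65U. 7909oii _0Q'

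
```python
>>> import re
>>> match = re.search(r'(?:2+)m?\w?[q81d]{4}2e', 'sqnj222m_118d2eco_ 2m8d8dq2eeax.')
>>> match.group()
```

Pattern: one or more of a literal '2' (non-capturing group); then optionally a literal 'm', then optionally a word character; then exactly 4 of one of [q81d], then the literal '2e'.
`search` walks the string left to right and returns the first match it finds.
The match spans [4:15] → '222m_118d2e'.

'222m_118d2e'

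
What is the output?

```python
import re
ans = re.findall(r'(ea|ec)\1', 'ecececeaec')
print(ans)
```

`\1` is not a pattern — it's the concrete string captured by group 1, re-applied verbatim.
Because there's exactly one group, `findall` drops the full match and keeps group 1 from the one hit.

['ec']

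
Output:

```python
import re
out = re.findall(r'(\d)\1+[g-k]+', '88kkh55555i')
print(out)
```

The backreference `\1` re-matches whatever the first group consumed, character for character.
Matches: at [0:5] match '88kkh', group 1 = '8'; at [5:11] match '55555i', group 1 = '5'.
One capturing group, so `findall` returns just the captured substring from each match — 2 in all.

['8', '5']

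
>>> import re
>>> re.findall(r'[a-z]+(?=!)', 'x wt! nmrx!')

['wt', 'nmrx']

The lookaround is zero-width — it requires the adjacent text to match without consuming it, so the asserted text isn't part of the match.
Walking the string: at [2:4] → 'wt'; at [6:10] → 'nmrx'.
`findall` yields the raw match text (2 of them) because the pattern has no groups.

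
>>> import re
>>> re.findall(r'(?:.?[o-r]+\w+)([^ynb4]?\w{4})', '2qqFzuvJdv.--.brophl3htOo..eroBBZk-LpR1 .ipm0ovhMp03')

['vJdv', 'htOo', '-LpR1', 'Mp03']

This matches optionally any character, then one or more of a character in [o-r], then one or more of a word character (non-capturing group); then optionally any character except [ynb4], then exactly 4 of a word character (captured).
Matches: at [0:10] match '2qqFzuvJdv', group 1 = 'vJdv'; at [14:25] match 'brophl3htOo', group 1 = 'htOo'; at [27:39] match 'eroBBZk-LpR1', group 1 = '-LpR1'; at [41:52] match 'ipm0ovhMp03', group 1 = 'Mp03'.
`findall` collects group 1 from each match (4 total).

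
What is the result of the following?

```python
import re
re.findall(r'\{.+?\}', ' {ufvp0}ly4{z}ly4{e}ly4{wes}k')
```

['{ufvp0}', '{z}', '{e}', '{wes}']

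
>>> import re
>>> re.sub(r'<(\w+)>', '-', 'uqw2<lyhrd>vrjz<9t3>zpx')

Matches: at [4:11] → '<lyhrd>'; at [15:20] → '<9t3>'.
`sub` substitutes '-' at each match site.

'uqw2-vrjz-zpx'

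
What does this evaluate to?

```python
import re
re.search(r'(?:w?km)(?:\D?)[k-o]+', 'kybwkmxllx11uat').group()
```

'wkmxll'

The pattern matches optionally the literal 'w', then the literal 'km' (non-capturing group); then optionally a non-digit (non-capturing group); then one or more of a character in [k-o].
`re.search` scans for the first position where the pattern succeeds.
The match spans [3:9] → 'wkmxll'.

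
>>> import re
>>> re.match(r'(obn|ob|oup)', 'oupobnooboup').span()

`match` is anchored at position 0; if the pattern doesn't fit there, it returns None.
The match spans [0:3] → 'oup'.

(0, 3)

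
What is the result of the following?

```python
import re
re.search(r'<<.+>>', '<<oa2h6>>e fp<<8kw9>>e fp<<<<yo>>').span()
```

Unlike `match`, `search` isn't anchored — it looks for the pattern anywhere in the string.
The match spans [0:33] → '<<oa2h6>>e fp<<8kw9>>e fp<<<<yo>>'.

(0, 33)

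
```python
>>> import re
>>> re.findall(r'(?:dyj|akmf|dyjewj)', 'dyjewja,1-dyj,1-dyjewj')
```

['dyj', 'dyj', 'dyj']

`|` is ordered: at each position the engine commits to the first alternative that works.
Walking the string: at [0:3] → 'dyj'; at [10:13] → 'dyj'; at [16:19] → 'dyj'.
With no groups in the pattern, `findall` gives back each whole match — 3 here.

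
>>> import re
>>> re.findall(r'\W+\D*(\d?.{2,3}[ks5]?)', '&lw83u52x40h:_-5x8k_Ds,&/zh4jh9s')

['83u5', '5x8k', '4jh9s']

Pattern: one or more of a non-word character, then zero or more of a non-digit; then optionally a digit, then 2 to 3 of any character, then optionally one of [ks5] (captured).
Walking the string: at [0:7] match '&lw83u5', group 1 = '83u5'; at [12:19] match ':_-5x8k', group 1 = '5x8k'; at [22:32] match ',&/zh4jh9s', group 1 = '4jh9s'.
Because there's exactly one group, `findall` drops the full match and keeps group 1 from each hit.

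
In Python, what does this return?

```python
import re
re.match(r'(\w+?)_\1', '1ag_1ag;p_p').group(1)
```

'1ag'

A backreference is literal: `\1` must see the identical characters the first group matched.
`re.match` won't scan ahead — the pattern has to work from the very first character.
The match spans [0:7] → '1ag_1ag'.
Captured: group 1 = '1ag'.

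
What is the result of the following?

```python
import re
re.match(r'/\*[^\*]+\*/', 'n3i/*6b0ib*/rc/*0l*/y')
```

With `match`, the pattern is implicitly anchored at the beginning.
Here the pattern fails at index 0, so the call returns None.

None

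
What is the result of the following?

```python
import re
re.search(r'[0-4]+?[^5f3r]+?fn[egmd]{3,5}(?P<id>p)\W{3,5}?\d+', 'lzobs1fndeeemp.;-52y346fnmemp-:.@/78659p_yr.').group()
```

The pattern matches one or more of a character in [0-4] (lazy); then one or more of any character except [5f3r] (lazy), then the literal 'fn', then 3 to 5 of one of [egmd]; then a literal 'p' (captured as 'id'); then 3 to 5 of a non-word character (lazy), then one or more of a digit.
`search` walks the string left to right and returns the first match it finds.
The match spans [20:39] → '346fnmemp-:.@/78659'.
Captured: group 1 = 'p'.

'346fnmemp-:.@/78659'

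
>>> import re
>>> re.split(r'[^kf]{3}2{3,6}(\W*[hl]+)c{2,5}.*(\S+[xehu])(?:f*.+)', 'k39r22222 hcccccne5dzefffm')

['k', ' h', 'ze', '']

The group in the pattern means `split` returns the separators' captures alongside the pieces.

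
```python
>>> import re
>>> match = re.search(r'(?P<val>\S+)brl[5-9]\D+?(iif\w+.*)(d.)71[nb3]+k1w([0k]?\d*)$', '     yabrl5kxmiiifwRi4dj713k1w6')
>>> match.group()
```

The pattern matches one or more of a non-whitespace character (captured as 'val'); then the literal 'brl', then a character in [5-9], then one or more of a non-digit (lazy); then the literal 'iif', then one or more of a word character, then zero or more of any character (captured); then a literal 'd', then any character (captured); then the literal '71', then one or more of one of [nb3], then the literal 'k1w'; then optionally one of [0k], then zero or more of a digit (captured); then anchored at the end.
The match spans [5:31] → 'yabrl5kxmiiifwRi4dj713k1w6'.

'yabrl5kxmiiifwRi4dj713k1w6'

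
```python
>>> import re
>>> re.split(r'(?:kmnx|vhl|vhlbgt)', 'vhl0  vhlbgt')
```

['', '0  ', 'bgt']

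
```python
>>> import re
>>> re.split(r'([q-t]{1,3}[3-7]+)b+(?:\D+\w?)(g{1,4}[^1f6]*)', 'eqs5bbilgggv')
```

Pattern: 1 to 3 of a character in [q-t], then one or more of a character in [3-7] (captured); then one or more of a literal 'b'; then one or more of a non-digit, then optionally a word character (non-capturing group); then 1 to 4 of a literal 'g', then zero or more of any character except [1f6] (captured).
Matches to split on: at [1:12] → 'qs5bbilgggv'.
`re.split` interleaves the captured-group text with the surrounding fragments.

['e', 'qs5', 'gv', '']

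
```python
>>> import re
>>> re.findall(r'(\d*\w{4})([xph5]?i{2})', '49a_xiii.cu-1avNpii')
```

Pattern: zero or more of a digit, then exactly 4 of a word character (captured); then optionally one of [xph5], then exactly 2 of the literal 'i' (captured).
Matches: at [0:8] match '49a_xiii', groups = ('49a_xi', 'ii'); at [12:19] match '1avNpii', groups = ('1avNp', 'ii').
Multiple groups make `findall` return tuples — one 2-tuple for each match.

[('49a_xi', 'ii'), ('1avNp', 'ii')]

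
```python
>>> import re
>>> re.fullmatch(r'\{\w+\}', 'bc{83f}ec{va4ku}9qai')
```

For `fullmatch`, every character of the input must be accounted for by the pattern.
Here the pattern can't cover the whole string, so the call returns None.

None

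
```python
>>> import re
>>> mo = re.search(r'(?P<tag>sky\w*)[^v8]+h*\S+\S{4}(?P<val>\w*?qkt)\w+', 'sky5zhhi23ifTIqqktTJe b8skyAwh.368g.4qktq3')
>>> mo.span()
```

(0, 42)

This matches the literal 'sky', then zero or more of a word character (captured as 'tag'); then one or more of any character except [v8]; then zero or more of the literal 'h', then one or more of a non-whitespace character, then exactly 4 of a non-whitespace character; then zero or more of a word character (lazy), then the literal 'qkt' (captured as 'val'); then one or more of a word character.
`re.search` tries every starting position until one works.
The match spans [0:42] → 'sky5zhhi23ifTIqqktTJe b8skyAwh.368g.4qktq3'.
Captured: group 1 = 'sky5zhhi23ifTIqqktTJe', group 2 = 'qkt'.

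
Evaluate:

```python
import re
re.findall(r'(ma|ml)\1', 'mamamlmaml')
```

`\1` is not a pattern — it's the concrete string captured by group 1, re-applied verbatim.
Walking the string: at [0:4] match 'mama', group 1 = 'ma'.
With a single group, `findall` returns only what that group captured — 1 item.

['ma']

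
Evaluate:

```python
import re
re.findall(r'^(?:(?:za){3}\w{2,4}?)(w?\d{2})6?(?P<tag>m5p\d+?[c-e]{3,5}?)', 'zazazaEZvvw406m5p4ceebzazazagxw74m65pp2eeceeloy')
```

This matches anchored at the start of the string; then the literal 'za' repeated 3 times, then 2 to 4 of a word character (lazy) (non-capturing group); then optionally the literal 'w', then exactly 2 of a digit (captured); then optionally a literal '6'; then the literal 'm5p', then one or more of a digit (lazy), then 3 to 5 of a character in [c-e] (lazy) (captured as 'tag').
2 groups means the one result is a tuple of 2 captured strings — 1 here.

[('w40', 'm5p4cee')]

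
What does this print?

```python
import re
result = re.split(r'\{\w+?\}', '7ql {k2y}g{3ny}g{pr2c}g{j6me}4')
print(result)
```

Splitting on the pattern gives 5 pieces.

['7ql ', 'g', 'g', 'g', '4']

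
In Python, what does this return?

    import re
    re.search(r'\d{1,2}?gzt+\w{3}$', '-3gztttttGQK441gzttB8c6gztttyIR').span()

(22, 31)

The match spans [22:31] → '6gztttyIR'.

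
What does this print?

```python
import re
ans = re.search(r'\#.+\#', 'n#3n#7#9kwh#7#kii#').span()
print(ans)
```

(1, 18)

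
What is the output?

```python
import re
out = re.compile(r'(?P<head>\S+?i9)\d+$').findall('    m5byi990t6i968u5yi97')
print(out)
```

['m5byi990t6i968u5yi9']

This matches one or more of a non-whitespace character (lazy), then the literal 'i9' (captured as 'head'); then one or more of a digit; then anchored at the end.
Matches: at [4:24] match 'm5byi990t6i968u5yi97', group 1 = 'm5byi990t6i968u5yi9'.
Because there's exactly one group, `findall` drops the full match and keeps group 1 from the one hit.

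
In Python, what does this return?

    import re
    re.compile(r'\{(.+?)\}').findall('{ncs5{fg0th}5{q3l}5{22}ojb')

['ncs5{fg0th', 'q3l', '22']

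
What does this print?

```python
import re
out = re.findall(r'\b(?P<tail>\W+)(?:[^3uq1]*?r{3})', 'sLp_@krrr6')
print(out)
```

['@']

The pattern matches a word boundary (`\b`, zero-width); then one or more of a non-word character (captured as 'tail'); then zero or more of any character except [3uq1] (lazy), then exactly 3 of the literal 'r' (non-capturing group).
`findall` collects group 1 from the one match (1 total).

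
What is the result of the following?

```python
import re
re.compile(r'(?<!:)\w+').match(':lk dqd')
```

None

`match` is anchored at position 0; if the pattern doesn't fit there, it returns None.
Here position 0 doesn't satisfy it, so the call returns None.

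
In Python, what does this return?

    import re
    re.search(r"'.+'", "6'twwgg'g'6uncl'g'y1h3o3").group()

"'twwgg'g'6uncl'g'"

The match spans [1:18] → "'twwgg'g'6uncl'g'".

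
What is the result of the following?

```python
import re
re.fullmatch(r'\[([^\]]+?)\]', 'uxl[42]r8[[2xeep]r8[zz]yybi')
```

None

`re.fullmatch` is like wrapping the pattern in `^…$` (in single-line mode).
Here the pattern can't cover the whole string, so the call returns None.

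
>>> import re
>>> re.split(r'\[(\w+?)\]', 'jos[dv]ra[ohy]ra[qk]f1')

['jos', 'dv', 'ra', 'ohy', 'ra', 'qk', 'f1']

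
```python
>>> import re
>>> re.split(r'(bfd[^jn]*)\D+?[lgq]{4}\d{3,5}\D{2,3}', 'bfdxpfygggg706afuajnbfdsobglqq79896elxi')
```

['', 'bfdxpfygggg706afua', 'i']

Pattern: the literal 'bfd', then zero or more of any character except [jn] (captured); then one or more of a non-digit (lazy), then exactly 4 of one of [lgq]; then 3 to 5 of a digit, then 2 to 3 of a non-digit.
Matches to split on: at [0:38] → 'bfdxpfygggg706afuajnbfdsobglqq79896elx'.
The group in the pattern means `split` returns the separators' captures alongside the pieces.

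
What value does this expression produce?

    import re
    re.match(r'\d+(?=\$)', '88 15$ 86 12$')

None

Lookahead/lookbehind check context without consuming it, so the matched span excludes the asserted characters.
With `match`, the pattern is implicitly anchored at the beginning.
Here the string doesn't start with a match, so the call returns None.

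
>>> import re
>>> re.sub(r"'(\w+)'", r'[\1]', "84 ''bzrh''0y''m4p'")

Matches: at [4:10] → "'bzrh'"; at [10:14] → "'0y'"; at [14:19] → "'m4p'".
`\1` in the replacement pulls in group 1's text for each match.

"84 '[bzrh][0y][m4p]"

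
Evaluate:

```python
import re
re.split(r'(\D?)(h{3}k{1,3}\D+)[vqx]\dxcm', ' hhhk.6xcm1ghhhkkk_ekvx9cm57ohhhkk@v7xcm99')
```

[' hhhk.6xcm1ghhhkkk_ekvx9cm57', 'o', 'hhhkk@', '99']

With a capturing group present, the delimiter's captured portion is kept in the result list.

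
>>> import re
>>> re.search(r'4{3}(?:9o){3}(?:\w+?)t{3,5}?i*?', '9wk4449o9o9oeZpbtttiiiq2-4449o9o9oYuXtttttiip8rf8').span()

A non-greedy quantifier consumes as few characters as it can — just enough that the remainder of the pattern still matches from where it stops; whatever follows it matches normally.
The match spans [3:19] → '4449o9o9oeZpbttt'.

(3, 19)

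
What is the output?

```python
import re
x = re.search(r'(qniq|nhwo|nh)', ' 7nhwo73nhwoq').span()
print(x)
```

Alternation isn't longest-match — the leftmost alternative that fits at this position is chosen.
The match spans [2:6] → 'nhwo'.

(2, 6)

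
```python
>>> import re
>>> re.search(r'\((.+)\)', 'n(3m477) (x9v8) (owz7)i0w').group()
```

'(3m477) (x9v8) (owz7)'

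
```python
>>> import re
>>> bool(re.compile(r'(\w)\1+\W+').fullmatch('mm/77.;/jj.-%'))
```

`re.fullmatch` requires the pattern to consume the entire string.
Here the pattern can't cover the whole string, so the call returns None, and `bool(None)` is False.

False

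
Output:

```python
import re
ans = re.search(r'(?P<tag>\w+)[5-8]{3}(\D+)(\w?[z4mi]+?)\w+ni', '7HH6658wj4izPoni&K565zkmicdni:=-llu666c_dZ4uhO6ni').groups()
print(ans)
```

('7HH6', 'wj', '4i')

The match spans [0:16] → '7HH6658wj4izPoni'.
Captured: group 1 = '7HH6', group 2 = 'wj', group 3 = '4i'.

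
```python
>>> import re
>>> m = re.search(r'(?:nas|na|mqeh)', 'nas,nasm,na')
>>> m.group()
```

Alternation tries branches left to right and keeps the first one that lets the overall match succeed at that position.
`re.search` scans for the first position where the pattern succeeds.
The match spans [0:3] → 'nas'.

'nas'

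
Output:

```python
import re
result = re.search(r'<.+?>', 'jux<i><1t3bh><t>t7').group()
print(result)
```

<i>

A non-greedy quantifier consumes as few characters as it can — just enough that the remainder of the pattern still matches from where it stops; whatever follows it matches normally.
`re.search` scans for the first position where the pattern succeeds.
The match spans [3:6] → '<i>'.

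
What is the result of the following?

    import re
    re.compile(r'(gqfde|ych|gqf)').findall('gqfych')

['gqf', 'ych']

Matches: at [0:3] match 'gqf', group 1 = 'gqf'; at [3:6] match 'ych', group 1 = 'ych'.
One capturing group, so `findall` returns just the captured substring from each match — 2 in all.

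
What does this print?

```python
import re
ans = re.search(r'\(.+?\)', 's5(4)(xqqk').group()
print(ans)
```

The match spans [2:5] → '(4)'.

(4)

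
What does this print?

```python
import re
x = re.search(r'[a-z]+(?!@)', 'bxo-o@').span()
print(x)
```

(0, 3)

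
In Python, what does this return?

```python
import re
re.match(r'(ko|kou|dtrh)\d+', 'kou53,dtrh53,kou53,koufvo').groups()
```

('kou',)

`re.match` only tries the pattern at the start of the string.
The match spans [0:5] → 'kou53'.
Captured: group 1 = 'kou'.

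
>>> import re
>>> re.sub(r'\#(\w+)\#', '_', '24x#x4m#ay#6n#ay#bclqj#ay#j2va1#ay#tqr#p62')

Each match is replaced by '_'.

'24x_ay_ay_ay_ay_p62'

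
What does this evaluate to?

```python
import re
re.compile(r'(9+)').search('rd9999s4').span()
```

(2, 6)

The match spans [2:6] → '9999'.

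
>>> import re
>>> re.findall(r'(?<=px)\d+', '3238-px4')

['4']

The lookaround is zero-width — it requires the adjacent text to match without consuming it, so the asserted text isn't part of the match.
Matches: at [7:8] → '4'.
`findall` yields the raw match text (1 of them) because the pattern has no groups.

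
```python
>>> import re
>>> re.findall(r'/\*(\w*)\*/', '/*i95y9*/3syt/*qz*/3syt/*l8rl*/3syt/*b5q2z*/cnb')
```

One capturing group, so `findall` returns just the captured substring from each match — 4 in all.

['i95y9', 'qz', 'l8rl', 'b5q2z']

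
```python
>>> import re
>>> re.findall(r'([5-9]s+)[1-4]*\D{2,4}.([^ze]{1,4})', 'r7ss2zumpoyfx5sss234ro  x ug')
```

This matches a character in [5-9], then one or more of the literal 's' (captured); then zero or more of a character in [1-4], then 2 to 4 of a non-digit, then any character; then 1 to 4 of any character except [ze] (captured).
Matches: at [1:14] match '7ss2zumpoyfx5', groups = ('7ss', 'yfx5').
`findall` packs the 2 group values into a tuple for every match.

[('7ss', 'yfx5')]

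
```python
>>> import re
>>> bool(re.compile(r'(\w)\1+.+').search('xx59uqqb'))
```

True

`\1` has to match the exact text group 1 already captured.
Unlike `match`, `search` isn't anchored — it looks for the pattern anywhere in the string.
The match spans [0:8] → 'xx59uqqb'.
Captured: group 1 = 'x'.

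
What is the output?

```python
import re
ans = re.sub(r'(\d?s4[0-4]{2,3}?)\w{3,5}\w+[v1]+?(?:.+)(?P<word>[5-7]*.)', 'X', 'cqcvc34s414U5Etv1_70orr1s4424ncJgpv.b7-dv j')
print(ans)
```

cqcvc3X

Pattern: optionally a digit, then the literal 's4', then 2 to 3 of a character in [0-4] (lazy) (captured); then 3 to 5 of a word character, then one or more of a word character, then one or more of one of [v1] (lazy); then one or more of any character (non-capturing group); then zero or more of a character in [5-7], then any character (captured as 'word').
Matches: at [6:43] → '4s414U5Etv1_70orr1s4424ncJgpv.b7-dv j'.
Every occurrence is swapped for 'X'.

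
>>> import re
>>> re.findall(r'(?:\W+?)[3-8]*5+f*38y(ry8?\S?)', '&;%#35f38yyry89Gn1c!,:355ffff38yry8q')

Pattern: one or more of a non-word character (lazy) (non-capturing group); then zero or more of a character in [3-8], then one or more of a literal '5'; then zero or more of the literal 'f', then the literal '38y'; then the literal 'ry', then optionally a literal '8', then optionally a non-whitespace character (captured).
`findall` collects group 1 from the one match (1 total).

['ry8q']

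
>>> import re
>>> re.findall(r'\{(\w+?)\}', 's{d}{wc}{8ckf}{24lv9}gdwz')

One capturing group, so `findall` returns just the captured substring from each match — 4 in all.

['d', 'wc', '8ckf', '24lv9']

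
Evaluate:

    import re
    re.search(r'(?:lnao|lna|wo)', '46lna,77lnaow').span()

`re.search` scans for the first position where the pattern succeeds.
The match spans [2:5] → 'lna'.

(2, 5)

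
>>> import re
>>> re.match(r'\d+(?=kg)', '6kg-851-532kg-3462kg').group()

'6'

`match` is anchored at position 0; if the pattern doesn't fit there, it returns None.
The match spans [0:1] → '6'.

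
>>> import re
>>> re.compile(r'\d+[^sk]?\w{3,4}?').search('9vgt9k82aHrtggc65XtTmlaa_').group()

A non-greedy quantifier consumes as few characters as it can — just enough that the remainder of the pattern still matches from where it stops; whatever follows it matches normally.
The match spans [0:5] → '9vgt9'.

'9vgt9'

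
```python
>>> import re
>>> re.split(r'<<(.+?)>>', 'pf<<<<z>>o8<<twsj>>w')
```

['pf', '<<z', 'o8', 'twsj', 'w']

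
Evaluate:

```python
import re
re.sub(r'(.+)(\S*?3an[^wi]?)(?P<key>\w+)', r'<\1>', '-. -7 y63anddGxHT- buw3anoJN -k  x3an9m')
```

'<-. -7 y63anddGxHT- buw3anoJN -k  x>'

Pattern: one or more of any character (captured); then zero or more of a non-whitespace character (lazy), then the literal '3an', then optionally any character except [wi] (captured); then one or more of a word character (captured as 'key').
Matches: at [0:39] → '-. -7 y63anddGxHT- buw3anoJN -k  x3an9m'.
Each match is replaced using the text its own group 1 captured.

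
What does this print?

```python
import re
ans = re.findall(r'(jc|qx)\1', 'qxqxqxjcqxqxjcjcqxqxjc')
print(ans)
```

`\1` has to match the exact text group 1 already captured.
Matches: at [0:4] match 'qxqx', group 1 = 'qx'; at [8:12] match 'qxqx', group 1 = 'qx'; at [12:16] match 'jcjc', group 1 = 'jc'; at [16:20] match 'qxqx', group 1 = 'qx'.
One capturing group, so `findall` returns just the captured substring from each match — 4 in all.

['qx', 'qx', 'jc', 'qx']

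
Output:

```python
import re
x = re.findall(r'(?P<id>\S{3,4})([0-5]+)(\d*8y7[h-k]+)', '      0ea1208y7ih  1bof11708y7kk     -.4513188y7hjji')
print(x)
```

[('0ea1', '20', '8y7ih'), ('1bof', '11', '708y7kk'), ('-.45', '131', '88y7hjji')]

Pattern: 3 to 4 of a non-whitespace character (captured as 'id'); then one or more of a character in [0-5] (captured); then zero or more of a digit, then the literal '8y7', then one or more of a character in [h-k] (captured).
Scanning left to right: at [6:17] match '0ea1208y7ih', groups = ('0ea1', '20', '8y7ih'); at [19:32] match '1bof11708y7kk', groups = ('1bof', '11', '708y7kk'); at [37:52] match '-.4513188y7hjji', groups = ('-.45', '131', '88y7hjji').
With 3 capturing groups, `findall` returns a 3-tuple per match.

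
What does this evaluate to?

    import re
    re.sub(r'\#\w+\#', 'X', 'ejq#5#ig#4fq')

`sub` substitutes 'X' at each match site.

'ejqXig#4fq'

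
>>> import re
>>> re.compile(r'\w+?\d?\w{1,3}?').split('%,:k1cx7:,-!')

This matches one or more of a word character (lazy); then optionally a digit, then 1 to 3 of a word character (lazy).
With the lazy modifier that quantifier settles for the fewest repetitions that let the rest of the pattern succeed (the atoms after it are unaffected and can still be greedy).
Matches to split on: at [3:6] → 'k1c'; at [6:8] → 'x7'.
Splitting on the pattern gives 3 pieces.

['%,:', '', ':,-!']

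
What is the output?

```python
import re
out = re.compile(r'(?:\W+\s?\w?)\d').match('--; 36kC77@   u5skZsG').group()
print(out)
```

--; 36

With `match`, the pattern is implicitly anchored at the beginning.
The match spans [0:6] → '--; 36'.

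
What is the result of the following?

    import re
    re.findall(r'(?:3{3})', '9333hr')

['333']

This matches exactly 3 of a literal '3' (non-capturing group).
Scanning left to right: at [1:4] → '333'.
No capturing groups, so `findall` returns the 1 full match string.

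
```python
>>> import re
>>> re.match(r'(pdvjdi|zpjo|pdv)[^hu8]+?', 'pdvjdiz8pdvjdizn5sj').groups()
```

('pdvjdi',)

The match spans [0:7] → 'pdvjdiz'.
Captured: group 1 = 'pdvjdi'.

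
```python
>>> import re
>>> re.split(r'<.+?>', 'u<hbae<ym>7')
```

['u', '7']

Matches to split on: at [1:10] → '<hbae<ym>'.
Splitting on the pattern gives 2 pieces.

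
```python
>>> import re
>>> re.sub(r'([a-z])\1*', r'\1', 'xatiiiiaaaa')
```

'xatia'

`\1` is not a pattern — it's the concrete string captured by group 1, re-applied verbatim.
Matches: at [0:1] → 'x'; at [1:2] → 'a'; at [2:3] → 't'; at [3:7] → 'iiii'; at [7:11] → 'aaaa'.
`\1` in the replacement pulls in group 1's text for each match.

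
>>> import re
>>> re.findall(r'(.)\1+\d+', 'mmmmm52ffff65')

`\1` is not a pattern — it's the concrete string captured by group 1, re-applied verbatim.
One capturing group, so `findall` returns just the captured substring from each match — 2 in all.

['m', 'f']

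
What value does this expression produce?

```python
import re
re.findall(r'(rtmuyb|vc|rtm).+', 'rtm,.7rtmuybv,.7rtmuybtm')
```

['rtm']

Scanning left to right: at [0:24] match 'rtm,.7rtmuybv,.7rtmuybtm', group 1 = 'rtm'.
Because there's exactly one group, `findall` drops the full match and keeps group 1 from the one hit.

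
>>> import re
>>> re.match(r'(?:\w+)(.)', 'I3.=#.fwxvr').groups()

('.',)

This matches one or more of a word character (non-capturing group); then any character (captured).
`re.match` only tries the pattern at the start of the string.
The match spans [0:3] → 'I3.'.
Captured: group 1 = '.'.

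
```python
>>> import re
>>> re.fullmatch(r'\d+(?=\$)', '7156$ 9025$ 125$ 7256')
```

None

The `(?=…)`/`(?<=…)` assertion just peeks at neighbouring text; it doesn't advance the match position.
`re.fullmatch` is like wrapping the pattern in `^…$` (in single-line mode).
Here the string isn't matched end-to-end, so the call returns None.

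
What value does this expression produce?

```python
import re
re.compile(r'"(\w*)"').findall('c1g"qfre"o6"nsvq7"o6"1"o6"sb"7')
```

['qfre', 'nsvq7', '1', 'sb']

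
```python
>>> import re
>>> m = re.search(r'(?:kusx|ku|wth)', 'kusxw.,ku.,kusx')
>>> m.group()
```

'kusx'

`|` is ordered: at each position the engine commits to the first alternative that works.
Unlike `match`, `search` isn't anchored — it looks for the pattern anywhere in the string.
The match spans [0:4] → 'kusx'.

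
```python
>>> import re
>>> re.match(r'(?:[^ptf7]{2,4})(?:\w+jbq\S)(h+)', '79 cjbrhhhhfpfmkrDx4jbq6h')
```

None

The pattern matches 2 to 4 of any character except [ptf7] (non-capturing group); then one or more of a word character, then the literal 'jbq', then a non-whitespace character (non-capturing group); then one or more of a literal 'h' (captured).
`re.match` won't scan ahead — the pattern has to work from the very first character.
Here the string doesn't start with a match, so the call returns None.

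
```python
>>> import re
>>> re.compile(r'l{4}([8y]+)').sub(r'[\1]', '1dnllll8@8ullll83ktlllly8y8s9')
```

Pattern: exactly 4 of a literal 'l'; then one or more of one of [8y] (captured).
Matches: at [3:8] → 'llll8'; at [11:16] → 'llll8'; at [19:27] → 'lllly8y8'.
`\1` in the replacement pulls in group 1's text for each match.

'1dn[8]@8u[8]3kt[y8y8]s9'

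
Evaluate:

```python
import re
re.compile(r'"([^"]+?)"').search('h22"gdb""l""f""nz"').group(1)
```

'gdb'

Unlike `match`, `search` isn't anchored — it looks for the pattern anywhere in the string.
The match spans [3:8] → '"gdb"'.
Captured: group 1 = 'gdb'.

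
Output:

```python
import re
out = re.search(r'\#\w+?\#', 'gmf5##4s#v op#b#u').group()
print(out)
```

#4s#

The match spans [5:9] → '#4s#'.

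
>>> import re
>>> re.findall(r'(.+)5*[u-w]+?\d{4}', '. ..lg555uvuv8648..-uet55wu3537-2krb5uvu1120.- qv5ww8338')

One capturing group, so `findall` returns just the captured substring from the one match — 1 in all.

['. ..lg555uvuv8648..-uet55wu3537-2krb5uvu1120.- qv5w']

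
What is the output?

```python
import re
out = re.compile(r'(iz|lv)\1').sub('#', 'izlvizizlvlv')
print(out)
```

izlv##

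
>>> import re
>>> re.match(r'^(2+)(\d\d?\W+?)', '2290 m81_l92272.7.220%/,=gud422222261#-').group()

'2290 '

`re.match` won't scan ahead — the pattern has to work from the very first character.
The match spans [0:5] → '2290 '.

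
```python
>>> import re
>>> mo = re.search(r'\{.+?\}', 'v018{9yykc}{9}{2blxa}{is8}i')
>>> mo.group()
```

'{9yykc}'

A `+?`/`*?`/`{m,n}?` starts at its minimum and grows only as far as needed for what follows to match.
The match spans [4:11] → '{9yykc}'.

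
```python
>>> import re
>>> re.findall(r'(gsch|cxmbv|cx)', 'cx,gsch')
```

Matches: at [0:2] match 'cx', group 1 = 'cx'; at [3:7] match 'gsch', group 1 = 'gsch'.
Because there's exactly one group, `findall` drops the full match and keeps group 1 from each hit.

['cx', 'gsch']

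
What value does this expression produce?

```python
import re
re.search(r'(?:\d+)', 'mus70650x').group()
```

'70650'

The match spans [3:8] → '70650'.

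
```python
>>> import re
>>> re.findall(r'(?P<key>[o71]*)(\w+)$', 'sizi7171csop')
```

[('', 'sizi7171csop')]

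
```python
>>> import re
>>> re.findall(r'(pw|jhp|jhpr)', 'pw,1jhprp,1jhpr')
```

`|` is ordered: at each position the engine commits to the first alternative that works.
Because there's exactly one group, `findall` drops the full match and keeps group 1 from each hit.

['pw', 'jhp', 'jhp']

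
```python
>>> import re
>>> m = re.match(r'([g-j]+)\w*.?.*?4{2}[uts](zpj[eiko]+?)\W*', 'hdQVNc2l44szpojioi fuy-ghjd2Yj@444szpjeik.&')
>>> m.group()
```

The pattern matches one or more of a character in [g-j] (captured); then zero or more of a word character, then optionally any character, then zero or more of any character (lazy); then exactly 2 of a literal '4', then one of [uts]; then the literal 'zpj', then one or more of one of [eiko] (lazy) (captured); then zero or more of a non-word character.
Lazy quantifiers expand one character at a time until the remainder of the pattern can match.
`match` is anchored at position 0; if the pattern doesn't fit there, it returns None.
The match spans [0:39] → 'hdQVNc2l44szpojioi fuy-ghjd2Yj@444szpje'.
Captured: group 1 = 'h', group 2 = 'zpje'.

'hdQVNc2l44szpojioi fuy-ghjd2Yj@444szpje'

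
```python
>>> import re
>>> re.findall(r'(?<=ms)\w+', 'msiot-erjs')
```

Lookahead/lookbehind check context without consuming it, so the matched span excludes the asserted characters.
Walking the string: at [2:5] → 'iot'.
`findall` yields the raw match text (1 of them) because the pattern has no groups.

['iot']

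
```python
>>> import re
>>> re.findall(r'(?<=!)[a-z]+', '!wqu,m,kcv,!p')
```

['wqu', 'p']

The `(?=…)`/`(?<=…)` assertion just peeks at neighbouring text; it doesn't advance the match position.
`findall` yields the raw match text (2 of them) because the pattern has no groups.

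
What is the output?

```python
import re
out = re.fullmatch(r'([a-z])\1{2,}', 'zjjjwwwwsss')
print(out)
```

`fullmatch` succeeds only if the pattern covers the string from start to end.
Here there's no way to consume every character, so the call returns None.

None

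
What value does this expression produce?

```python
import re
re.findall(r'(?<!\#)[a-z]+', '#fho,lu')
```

The negative lookahead/lookbehind blocks any match where the forbidden context is present.
Matches: at [2:4] → 'ho'; at [5:7] → 'lu'.
No capturing groups, so `findall` returns the 2 full match strings.

['ho', 'lu']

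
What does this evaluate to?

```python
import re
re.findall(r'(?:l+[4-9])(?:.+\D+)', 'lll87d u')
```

This matches one or more of a literal 'l', then a character in [4-9] (non-capturing group); then one or more of any character, then one or more of a non-digit (non-capturing group).
Matches: at [0:8] → 'lll87d u'.
Since nothing is captured, `findall` lists the 1 matched substring directly.

['lll87d u']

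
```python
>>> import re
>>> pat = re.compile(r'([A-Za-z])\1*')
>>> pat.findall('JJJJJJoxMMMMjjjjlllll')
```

`\1` has to match the exact text group 1 already captured.
Matches: at [0:6] match 'JJJJJJ', group 1 = 'J'; at [6:7] match 'o', group 1 = 'o'; at [7:8] match 'x', group 1 = 'x'; at [8:12] match 'MMMM', group 1 = 'M'; at [12:16] match 'jjjj', group 1 = 'j'; ….
With a single group, `findall` returns only what that group captured — 6 items.

['J', 'o', 'x', 'M', 'j', 'l']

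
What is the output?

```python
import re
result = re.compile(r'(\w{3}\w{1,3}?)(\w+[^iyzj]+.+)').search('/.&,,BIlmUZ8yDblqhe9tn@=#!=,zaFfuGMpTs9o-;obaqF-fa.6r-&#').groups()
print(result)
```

('BIlm', 'UZ8yDblqhe9tn@=#!=,zaFfuGMpTs9o-;obaqF-fa.6r-&#')

The match spans [5:56] → 'BIlmUZ8yDblqhe9tn@=#!=,zaFfuGMpTs9o-;obaqF-fa.6r-&#'.
Captured: group 1 = 'BIlm', group 2 = 'UZ8yDblqhe9tn@=#!=,zaFfuGMpTs9o-;obaqF-fa.6r-&#'.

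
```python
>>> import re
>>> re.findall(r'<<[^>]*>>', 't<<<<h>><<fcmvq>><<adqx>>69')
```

['<<<<h>>', '<<fcmvq>>', '<<adqx>>']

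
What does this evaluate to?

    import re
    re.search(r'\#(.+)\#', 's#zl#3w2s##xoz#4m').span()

`re.search` tries every starting position until one works.
The match spans [1:15] → '#zl#3w2s##xoz#'.
Captured: group 1 = 'zl#3w2s##xoz'.

(1, 15)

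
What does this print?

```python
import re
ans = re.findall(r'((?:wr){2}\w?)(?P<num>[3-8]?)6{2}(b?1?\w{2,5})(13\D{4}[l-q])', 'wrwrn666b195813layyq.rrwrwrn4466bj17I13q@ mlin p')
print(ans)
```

4 groups means the one result is a tuple of 4 captured strings — 1 here.

[('wrwrn', '6', 'b1958', '13layyq')]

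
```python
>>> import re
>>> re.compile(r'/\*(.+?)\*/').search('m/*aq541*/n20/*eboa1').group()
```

'/*aq541*/'

`re.search` scans for the first position where the pattern succeeds.
The match spans [1:10] → '/*aq541*/'.
Captured: group 1 = 'aq541'.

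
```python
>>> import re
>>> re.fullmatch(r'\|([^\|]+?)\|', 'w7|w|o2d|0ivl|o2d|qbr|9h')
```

None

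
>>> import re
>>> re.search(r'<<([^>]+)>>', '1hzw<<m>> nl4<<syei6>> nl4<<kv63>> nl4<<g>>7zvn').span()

(4, 9)

`re.search` scans for the first position where the pattern succeeds.
The match spans [4:9] → '<<m>>'.
Captured: group 1 = 'm'.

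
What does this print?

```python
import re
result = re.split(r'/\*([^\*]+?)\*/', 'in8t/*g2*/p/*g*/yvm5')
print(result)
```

Matches to split on: at [4:10] → '/*g2*/'; at [11:16] → '/*g*/'.
`re.split` interleaves the captured-group text with the surrounding fragments.

['in8t', 'g2', 'p', 'g', 'yvm5']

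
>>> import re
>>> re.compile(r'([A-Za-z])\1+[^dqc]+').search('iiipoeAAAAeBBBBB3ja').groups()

A backreference is literal: `\1` must see the identical characters the first group matched.
Unlike `match`, `search` isn't anchored — it looks for the pattern anywhere in the string.
The match spans [0:19] → 'iiipoeAAAAeBBBBB3ja'.
Captured: group 1 = 'i'.

('i',)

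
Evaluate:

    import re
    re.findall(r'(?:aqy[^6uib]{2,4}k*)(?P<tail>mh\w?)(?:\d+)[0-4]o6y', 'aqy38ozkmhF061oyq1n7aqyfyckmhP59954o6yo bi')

Pattern: the literal 'aqy', then 2 to 4 of any character except [6uib], then zero or more of the literal 'k' (non-capturing group); then the literal 'mh', then optionally a word character (captured as 'tail'); then one or more of a digit (non-capturing group); then a character in [0-4], then the literal 'o6y'.
Because there's exactly one group, `findall` drops the full match and keeps group 1 from the one hit.

['mhP']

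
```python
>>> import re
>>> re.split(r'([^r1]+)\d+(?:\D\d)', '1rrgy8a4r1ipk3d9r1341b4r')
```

Pattern: one or more of any character except [r1] (captured); then one or more of a digit; then a non-digit, then a digit (non-capturing group).
Matches to split on: at [3:10] → 'gy8a4r1'; at [10:18] → 'ipk3d9r1'; at [18:23] → '341b4'.
Because the pattern has a capturing group, `split` also inserts each captured text between the pieces.

['1rr', 'gy8a', '', 'ipk3d', '', '34', 'r']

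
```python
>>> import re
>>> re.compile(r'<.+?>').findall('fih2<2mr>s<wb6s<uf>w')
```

['<2mr>', '<wb6s<uf>']

The `?` after the quantifier makes it lazy — it takes as little as possible before letting the rest of the pattern try.
Scanning left to right: at [4:9] → '<2mr>'; at [10:19] → '<wb6s<uf>'.
With no groups in the pattern, `findall` gives back each whole match — 2 here.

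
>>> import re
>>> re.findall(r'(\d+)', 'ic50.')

['50']

One capturing group, so `findall` returns just the captured substring from the one match — 1 in all.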